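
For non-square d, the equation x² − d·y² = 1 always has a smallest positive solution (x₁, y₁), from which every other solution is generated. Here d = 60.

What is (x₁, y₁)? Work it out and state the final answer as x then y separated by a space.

31 4

d=60: √d = [7; 1,2,1,14] (ℓ=4, even), read p_3/q_3
step 0: (7, 1)  from 7·(1,0) + (0,1)
step 1: (8, 1)  from 1·(7,1) + (1,0)
step 2: (23, 3)  from 2·(8,1) + (7,1)
step 3: (31, 4)  from 1·(23,3) + (8,1)
→ (31, 4).  Check: 31²=961, 60·4²=960, difference 1.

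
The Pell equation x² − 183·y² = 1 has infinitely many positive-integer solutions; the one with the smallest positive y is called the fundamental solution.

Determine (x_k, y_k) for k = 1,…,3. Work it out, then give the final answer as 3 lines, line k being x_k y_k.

487 36
474337 35064
462003751 34152300

√183 → a₀=13, period (1,1,8,1,1,26); ℓ=6 even so k=5
i=0: a=13 ⇒ p=13, q=1
…
i=4: a=1 ⇒ p=257, q=19
i=5: a=1 ⇒ p=487, q=36
(x₁, y₁) = (487, 36);  487² − 183·36² = 1 ✓
(x_2, y_2) = (487·487 + 183·36·36, 487·36 + 36·487) = (474337, 35064)
(x_3, y_3) = (487·474337 + 183·36·35064, 487·35064 + 36·474337) = (462003751, 34152300)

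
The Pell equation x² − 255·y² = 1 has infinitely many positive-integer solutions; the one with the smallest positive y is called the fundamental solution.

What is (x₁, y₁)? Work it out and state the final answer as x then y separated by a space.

√255 = [15; 1,30, …], period ℓ=2 (even) → k=1
k=0  a_k=15  p_k/q_k = 15/1
k=1  a_k=1  p_k/q_k = 16/1
(x₁, y₁) = (16, 1);  16² − 255·1² = 1 ✓

16 1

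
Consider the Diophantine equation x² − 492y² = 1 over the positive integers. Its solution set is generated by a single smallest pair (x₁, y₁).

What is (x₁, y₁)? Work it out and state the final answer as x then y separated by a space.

√492 → a₀=22, period (5,1,1,10,1,1,5,44); ℓ=8 even so k=7
k=0  a_k=22  p_k/q_k = 22/1
…
k=2  a_k=1  p_k/q_k = 133/6
…
k=4  a_k=10  p_k/q_k = 2573/116
…
k=6  a_k=1  p_k/q_k = 5390/243
k=7  a_k=5  p_k/q_k = 29767/1342
(x₁, y₁) = (29767, 1342);  29767² − 492·1342² = 1 ✓

29767 1342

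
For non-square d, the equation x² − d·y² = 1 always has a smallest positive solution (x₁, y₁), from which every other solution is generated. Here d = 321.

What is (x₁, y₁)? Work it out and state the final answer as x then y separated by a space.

d=321: √d = [17; 1,10,1,34] (ℓ=4, even), read p_3/q_3
step 0: (17, 1)  from 17·(1,0) + (0,1)
…
step 2: (197, 11)  from 10·(18,1) + (17,1)
step 3: (215, 12)  from 1·(197,11) + (18,1)
fundamental: x₁=215, y₁=12  (since 46225 − 321·144 = 1)

215 12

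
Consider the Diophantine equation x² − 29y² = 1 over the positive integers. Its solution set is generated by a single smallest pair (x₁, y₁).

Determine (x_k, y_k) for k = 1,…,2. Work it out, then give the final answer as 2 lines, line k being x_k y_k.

[5; 2,1,1,2,10] for √29; ℓ=5 ⇒ convergent index 9
a_0=5:  p_0=5·1+0=5,  q_0=5·0+1=1
…
a_2=1:  p_2=1·11+5=16,  q_2=1·2+1=3
a_3=1:  p_3=1·16+11=27,  q_3=1·3+2=5
a_4=2:  p_4=2·27+16=70,  q_4=2·5+3=13
a_5=10:  p_5=10·70+27=727,  q_5=10·13+5=135
a_6=2:  p_6=2·727+70=1524,  q_6=2·135+13=283
a_7=1:  p_7=1·1524+727=2251,  q_7=1·283+135=418
a_8=1:  p_8=1·2251+1524=3775,  q_8=1·418+283=701
a_9=2:  p_9=2·3775+2251=9801,  q_9=2·701+418=1820
→ (9801, 1820).  Check: 9801²=96059601, 29·1820²=96059600, difference 1.
(9801+1820√29)^2 = 192119201 + 35675640√29

9801 1820
192119201 35675640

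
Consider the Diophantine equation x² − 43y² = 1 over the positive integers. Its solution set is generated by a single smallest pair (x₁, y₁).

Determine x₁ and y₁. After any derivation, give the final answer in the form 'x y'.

3482 531

d=43: √d = [6; 1,1,3,1,5,1,3,1,1,12] (ℓ=10, even), read p_9/q_9
k=0  a_k=6  p_k/q_k = 6/1
k=1  a_k=1  p_k/q_k = 7/1
…
k=5  a_k=5  p_k/q_k = 341/52
k=6  a_k=1  p_k/q_k = 400/61
k=7  a_k=3  p_k/q_k = 1541/235
k=8  a_k=1  p_k/q_k = 1941/296
k=9  a_k=1  p_k/q_k = 3482/531
fundamental: x₁=3482, y₁=531  (since 12124324 − 43·281961 = 1)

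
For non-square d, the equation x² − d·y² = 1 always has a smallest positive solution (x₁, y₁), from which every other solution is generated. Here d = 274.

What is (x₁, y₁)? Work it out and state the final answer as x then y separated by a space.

3959299 239190

[16; 1,1,4,4,1,1,32] for √274; ℓ=7 ⇒ convergent index 13
i=0: a=16 ⇒ p=16, q=1
i=1: a=1 ⇒ p=17, q=1
…
i=10: a=4 ⇒ p=419253, q=25328
…
i=12: a=1 ⇒ p=2189276, q=132259
i=13: a=1 ⇒ p=3959299, q=239190
→ (3959299, 239190).  Check: 3959299²=15676048571401, 274·239190²=15676048571400, difference 1.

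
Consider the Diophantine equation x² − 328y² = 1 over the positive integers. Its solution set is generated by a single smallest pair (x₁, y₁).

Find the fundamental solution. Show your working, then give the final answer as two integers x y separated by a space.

163 9

√328 → a₀=18, period (9,36); ℓ=2 even so k=1
a_0=18:  p_0=18·1+0=18,  q_0=18·0+1=1
a_1=9:  p_1=9·18+1=163,  q_1=9·1+0=9
→ (163, 9).  Check: 163²=26569, 328·9²=26568, difference 1.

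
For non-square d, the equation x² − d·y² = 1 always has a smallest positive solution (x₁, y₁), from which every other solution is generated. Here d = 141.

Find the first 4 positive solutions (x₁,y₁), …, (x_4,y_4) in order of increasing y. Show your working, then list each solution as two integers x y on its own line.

95 8
18049 1520
3429215 288792
651532801 54868960

√141 = [11; 1,6,1,22, …], period ℓ=4 (even) → k=3
i=0: a=11 ⇒ p=11, q=1
i=1: a=1 ⇒ p=12, q=1
i=2: a=6 ⇒ p=83, q=7
i=3: a=1 ⇒ p=95, q=8
fundamental: x₁=95, y₁=8  (since 9025 − 141·64 = 1)
(x_2, y_2) = (95·95 + 141·8·8, 95·8 + 8·95) = (18049, 1520)
(x_3, y_3) = (95·18049 + 141·8·1520, 95·1520 + 8·18049) = (3429215, 288792)
(x_4, y_4) = (95·3429215 + 141·8·288792, 95·288792 + 8·3429215) = (651532801, 54868960)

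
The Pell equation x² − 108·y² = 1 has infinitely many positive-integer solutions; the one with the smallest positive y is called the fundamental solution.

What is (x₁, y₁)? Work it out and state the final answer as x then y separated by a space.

√108 = [10; 2,1,1,4,1,1,2,20, …], period ℓ=8 (even) → k=7
i=0: a=10 ⇒ p=10, q=1
…
i=2: a=1 ⇒ p=31, q=3
i=3: a=1 ⇒ p=52, q=5
i=4: a=4 ⇒ p=239, q=23
i=5: a=1 ⇒ p=291, q=28
i=6: a=1 ⇒ p=530, q=51
i=7: a=2 ⇒ p=1351, q=130
(x₁, y₁) = (1351, 130);  1351² − 108·130² = 1 ✓

1351 130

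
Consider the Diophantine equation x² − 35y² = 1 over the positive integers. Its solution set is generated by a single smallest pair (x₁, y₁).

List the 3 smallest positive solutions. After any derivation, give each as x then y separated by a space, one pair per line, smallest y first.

6 1
71 12
846 143

√35 = [5; 1,10, …], period ℓ=2 (even) → k=1
i=0: a=5 ⇒ p=5, q=1
i=1: a=1 ⇒ p=6, q=1
→ (6, 1).  Check: 6²=36, 35·1²=35, difference 1.
(6+1√35)^2 = 71 + 12√35
(6+1√35)^3 = 846 + 143√35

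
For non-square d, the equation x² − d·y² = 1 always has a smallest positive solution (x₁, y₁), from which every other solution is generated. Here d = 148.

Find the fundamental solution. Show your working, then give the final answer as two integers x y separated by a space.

73 6

√148 = [12; 6,24, …], period ℓ=2 (even) → k=1
step 0: (12, 1)  from 12·(1,0) + (0,1)
step 1: (73, 6)  from 6·(12,1) + (1,0)
(x₁, y₁) = (73, 6);  73² − 148·6² = 1 ✓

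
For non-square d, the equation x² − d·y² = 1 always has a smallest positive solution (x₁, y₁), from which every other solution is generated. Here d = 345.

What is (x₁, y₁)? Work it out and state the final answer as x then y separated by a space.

√345 = [18; 1,1,2,1,6,1,2,1,1,36, …], period ℓ=10 (even) → k=9
a_0=18:  p_0=18·1+0=18,  q_0=18·0+1=1
…
a_3=2:  p_3=2·37+19=93,  q_3=2·2+1=5
a_4=1:  p_4=1·93+37=130,  q_4=1·5+2=7
a_5=6:  p_5=6·130+93=873,  q_5=6·7+5=47
…
a_8=1:  p_8=1·2879+1003=3882,  q_8=1·155+54=209
a_9=1:  p_9=1·3882+2879=6761,  q_9=1·209+155=364
(x₁, y₁) = (6761, 364);  6761² − 345·364² = 1 ✓

6761 364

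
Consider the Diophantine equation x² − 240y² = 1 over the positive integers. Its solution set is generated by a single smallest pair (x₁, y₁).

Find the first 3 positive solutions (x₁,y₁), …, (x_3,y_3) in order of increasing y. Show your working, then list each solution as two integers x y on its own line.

√240 → a₀=15, period (2,30); ℓ=2 even so k=1
i=0: a=15 ⇒ p=15, q=1
i=1: a=2 ⇒ p=31, q=2
→ (31, 2).  Check: 31²=961, 240·2²=960, difference 1.
n=2: (31,2)∘(31,2) = (31·31+240·2·2, 31·2+2·31) = (1921,124)
n=3: (1921,124)∘(31,2) = (31·1921+240·2·124, 31·124+2·1921) = (119071,7686)

31 2
1921 124
119071 7686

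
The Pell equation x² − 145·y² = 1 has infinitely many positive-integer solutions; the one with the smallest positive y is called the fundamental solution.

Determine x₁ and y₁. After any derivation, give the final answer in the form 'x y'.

√145 = [12; 24, …], period ℓ=1 (odd) → k=1
k=0  a_k=12  p_k/q_k = 12/1
k=1  a_k=24  p_k/q_k = 289/24
(x₁, y₁) = (289, 24);  289² − 145·24² = 1 ✓

289 24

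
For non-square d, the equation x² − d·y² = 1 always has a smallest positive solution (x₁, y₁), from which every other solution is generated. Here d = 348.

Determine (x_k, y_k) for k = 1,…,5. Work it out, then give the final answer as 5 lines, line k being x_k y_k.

1567 84
4910977 263256
15391000351 825044220
48235390189057 2585688322224
151169697461504287 8103546376805796

[18; 1,1,1,8,1,1,1,36] for √348; ℓ=8 ⇒ convergent index 7
step 0: (18, 1)  from 18·(1,0) + (0,1)
step 1: (19, 1)  from 1·(18,1) + (1,0)
step 2: (37, 2)  from 1·(19,1) + (18,1)
step 3: (56, 3)  from 1·(37,2) + (19,1)
step 4: (485, 26)  from 8·(56,3) + (37,2)
step 5: (541, 29)  from 1·(485,26) + (56,3)
step 6: (1026, 55)  from 1·(541,29) + (485,26)
step 7: (1567, 84)  from 1·(1026,55) + (541,29)
fundamental: x₁=1567, y₁=84  (since 2455489 − 348·7056 = 1)
(1567+84√348)^2 = 4910977 + 263256√348
(1567+84√348)^3 = 15391000351 + 825044220√348
(1567+84√348)^4 = 48235390189057 + 2585688322224√348
(1567+84√348)^5 = 151169697461504287 + 8103546376805796√348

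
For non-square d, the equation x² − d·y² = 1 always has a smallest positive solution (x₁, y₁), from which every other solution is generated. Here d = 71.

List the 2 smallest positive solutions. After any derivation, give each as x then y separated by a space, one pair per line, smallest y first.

√71 → a₀=8, period (2,2,1,7,1,2,2,16); ℓ=8 even so k=7
a_0=8:  p_0=8·1+0=8,  q_0=8·0+1=1
a_1=2:  p_1=2·8+1=17,  q_1=2·1+0=2
a_2=2:  p_2=2·17+8=42,  q_2=2·2+1=5
a_3=1:  p_3=1·42+17=59,  q_3=1·5+2=7
a_4=7:  p_4=7·59+42=455,  q_4=7·7+5=54
a_5=1:  p_5=1·455+59=514,  q_5=1·54+7=61
a_6=2:  p_6=2·514+455=1483,  q_6=2·61+54=176
a_7=2:  p_7=2·1483+514=3480,  q_7=2·176+61=413
fundamental: x₁=3480, y₁=413  (since 12110400 − 71·170569 = 1)
(3480+413√71)^2 = 24220799 + 2874480√71

3480 413
24220799 2874480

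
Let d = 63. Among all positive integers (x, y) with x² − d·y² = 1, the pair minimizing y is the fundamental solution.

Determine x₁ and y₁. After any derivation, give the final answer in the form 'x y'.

8 1

d=63: √d = [7; 1,14] (ℓ=2, even), read p_1/q_1
step 0: (7, 1)  from 7·(1,0) + (0,1)
step 1: (8, 1)  from 1·(7,1) + (1,0)
(x₁, y₁) = (8, 1);  8² − 63·1² = 1 ✓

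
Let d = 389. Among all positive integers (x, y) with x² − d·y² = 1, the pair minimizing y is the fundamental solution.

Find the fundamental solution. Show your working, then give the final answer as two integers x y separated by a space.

3287049 166660

√389 = [19; 1,2,1,1,1,1,2,1,38, …], period ℓ=9 (odd) → k=17
a_0=19:  p_0=19·1+0=19,  q_0=19·0+1=1
…
a_2=2:  p_2=2·20+19=59,  q_2=2·1+1=3
…
a_4=1:  p_4=1·79+59=138,  q_4=1·4+3=7
a_5=1:  p_5=1·138+79=217,  q_5=1·7+4=11
…
a_8=1:  p_8=1·927+355=1282,  q_8=1·47+18=65
a_9=38:  p_9=38·1282+927=49643,  q_9=38·65+47=2517
a_10=1:  p_10=1·49643+1282=50925,  q_10=1·2517+65=2582
a_11=2:  p_11=2·50925+49643=151493,  q_11=2·2582+2517=7681
…
a_13=1:  p_13=1·202418+151493=353911,  q_13=1·10263+7681=17944
…
a_15=1:  p_15=1·556329+353911=910240,  q_15=1·28207+17944=46151
a_16=2:  p_16=2·910240+556329=2376809,  q_16=2·46151+28207=120509
a_17=1:  p_17=1·2376809+910240=3287049,  q_17=1·120509+46151=166660
(x₁, y₁) = (3287049, 166660);  3287049² − 389·166660² = 1 ✓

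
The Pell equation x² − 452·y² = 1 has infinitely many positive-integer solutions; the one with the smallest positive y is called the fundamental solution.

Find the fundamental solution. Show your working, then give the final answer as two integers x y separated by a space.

1204353 56648

√452 = [21; 3,1,5,3,10,3,5,1,3,42, …], period ℓ=10 (even) → k=9
k=0  a_k=21  p_k/q_k = 21/1
k=1  a_k=3  p_k/q_k = 64/3
k=2  a_k=1  p_k/q_k = 85/4
k=3  a_k=5  p_k/q_k = 489/23
…
k=5  a_k=10  p_k/q_k = 16009/753
k=6  a_k=3  p_k/q_k = 49579/2332
…
k=8  a_k=1  p_k/q_k = 313483/14745
k=9  a_k=3  p_k/q_k = 1204353/56648
fundamental: x₁=1204353, y₁=56648  (since 1450466148609 − 452·3208995904 = 1)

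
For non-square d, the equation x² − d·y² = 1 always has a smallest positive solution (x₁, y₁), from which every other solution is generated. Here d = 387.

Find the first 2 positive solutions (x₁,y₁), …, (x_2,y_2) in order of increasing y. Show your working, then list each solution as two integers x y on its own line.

3482 177
24248647 1232628

√387 = [19; 1,2,19,2,1,38, …], period ℓ=6 (even) → k=5
a_0=19:  p_0=19·1+0=19,  q_0=19·0+1=1
a_1=1:  p_1=1·19+1=20,  q_1=1·1+0=1
a_2=2:  p_2=2·20+19=59,  q_2=2·1+1=3
a_3=19:  p_3=19·59+20=1141,  q_3=19·3+1=58
a_4=2:  p_4=2·1141+59=2341,  q_4=2·58+3=119
a_5=1:  p_5=1·2341+1141=3482,  q_5=1·119+58=177
→ (3482, 177).  Check: 3482²=12124324, 387·177²=12124323, difference 1.
(x_2, y_2) = (3482·3482 + 387·177·177, 3482·177 + 177·3482) = (24248647, 1232628)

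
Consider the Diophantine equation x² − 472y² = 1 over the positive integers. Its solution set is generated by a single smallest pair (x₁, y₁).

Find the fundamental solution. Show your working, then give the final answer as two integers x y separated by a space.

306917 14127

[21; 1,2,1,1,1,…,2,1,42] for √472; ℓ=14 ⇒ convergent index 13
a_0=21:  p_0=21·1+0=21,  q_0=21·0+1=1
a_1=1:  p_1=1·21+1=22,  q_1=1·1+0=1
…
a_7=5:  p_7=5·1108+239=5779,  q_7=5·51+11=266
a_8=4:  p_8=4·5779+1108=24224,  q_8=4·266+51=1115
a_9=1:  p_9=1·24224+5779=30003,  q_9=1·1115+266=1381
a_10=1:  p_10=1·30003+24224=54227,  q_10=1·1381+1115=2496
a_11=1:  p_11=1·54227+30003=84230,  q_11=1·2496+1381=3877
a_12=2:  p_12=2·84230+54227=222687,  q_12=2·3877+2496=10250
a_13=1:  p_13=1·222687+84230=306917,  q_13=1·10250+3877=14127
(x₁, y₁) = (306917, 14127);  306917² − 472·14127² = 1 ✓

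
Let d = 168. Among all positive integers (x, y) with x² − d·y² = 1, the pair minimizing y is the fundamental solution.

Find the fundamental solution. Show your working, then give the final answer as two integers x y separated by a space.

√168 → a₀=12, period (1,24); ℓ=2 even so k=1
step 0: (12, 1)  from 12·(1,0) + (0,1)
step 1: (13, 1)  from 1·(12,1) + (1,0)
→ (13, 1).  Check: 13²=169, 168·1²=168, difference 1.

13 1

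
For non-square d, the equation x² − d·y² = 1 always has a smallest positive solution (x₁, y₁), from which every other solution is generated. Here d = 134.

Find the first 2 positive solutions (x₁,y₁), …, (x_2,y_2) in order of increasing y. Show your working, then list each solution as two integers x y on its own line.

[11; 1,1,2,1,3,…,1,1,22] for √134; ℓ=14 ⇒ convergent index 13
i=0: a=11 ⇒ p=11, q=1
…
i=3: a=2 ⇒ p=58, q=5
i=4: a=1 ⇒ p=81, q=7
…
i=7: a=10 ⇒ p=4121, q=356
i=8: a=1 ⇒ p=4503, q=389
…
i=10: a=1 ⇒ p=22133, q=1912
i=11: a=2 ⇒ p=61896, q=5347
i=12: a=1 ⇒ p=84029, q=7259
i=13: a=1 ⇒ p=145925, q=12606
→ (145925, 12606).  Check: 145925²=21294105625, 134·12606²=21294105624, difference 1.
(145925+12606√134)^2 = 42588211249 + 3679061100√134

145925 12606
42588211249 3679061100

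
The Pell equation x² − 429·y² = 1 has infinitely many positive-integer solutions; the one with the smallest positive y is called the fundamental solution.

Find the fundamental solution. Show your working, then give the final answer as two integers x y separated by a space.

[20; 1,2,2,9,1,12,1,9,2,2,1,40] for √429; ℓ=12 ⇒ convergent index 11
i=0: a=20 ⇒ p=20, q=1
…
i=2: a=2 ⇒ p=62, q=3
…
i=5: a=1 ⇒ p=1512, q=73
…
i=7: a=1 ⇒ p=21023, q=1015
…
i=9: a=2 ⇒ p=438459, q=21169
i=10: a=2 ⇒ p=1085636, q=52415
i=11: a=1 ⇒ p=1524095, q=73584
fundamental: x₁=1524095, y₁=73584  (since 2322865569025 − 429·5414605056 = 1)

1524095 73584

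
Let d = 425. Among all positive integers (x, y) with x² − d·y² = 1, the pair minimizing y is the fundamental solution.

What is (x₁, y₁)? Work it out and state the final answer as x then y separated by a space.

143649 6968

√425 → a₀=20, period (1,1,1,1,1,1,40); ℓ=7 odd so k=13
a_0=20:  p_0=20·1+0=20,  q_0=20·0+1=1
a_1=1:  p_1=1·20+1=21,  q_1=1·1+0=1
a_2=1:  p_2=1·21+20=41,  q_2=1·1+1=2
a_3=1:  p_3=1·41+21=62,  q_3=1·2+1=3
a_4=1:  p_4=1·62+41=103,  q_4=1·3+2=5
…
a_6=1:  p_6=1·165+103=268,  q_6=1·8+5=13
…
a_8=1:  p_8=1·10885+268=11153,  q_8=1·528+13=541
a_9=1:  p_9=1·11153+10885=22038,  q_9=1·541+528=1069
…
a_11=1:  p_11=1·33191+22038=55229,  q_11=1·1610+1069=2679
a_12=1:  p_12=1·55229+33191=88420,  q_12=1·2679+1610=4289
a_13=1:  p_13=1·88420+55229=143649,  q_13=1·4289+2679=6968
→ (143649, 6968).  Check: 143649²=20635035201, 425·6968²=20635035200, difference 1.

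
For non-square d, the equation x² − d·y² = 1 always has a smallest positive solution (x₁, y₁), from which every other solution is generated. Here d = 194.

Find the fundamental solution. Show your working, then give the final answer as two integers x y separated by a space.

195 14

√194 = [13; 1,12,1,26, …], period ℓ=4 (even) → k=3
i=0: a=13 ⇒ p=13, q=1
i=1: a=1 ⇒ p=14, q=1
i=2: a=12 ⇒ p=181, q=13
i=3: a=1 ⇒ p=195, q=14
→ (195, 14).  Check: 195²=38025, 194·14²=38024, difference 1.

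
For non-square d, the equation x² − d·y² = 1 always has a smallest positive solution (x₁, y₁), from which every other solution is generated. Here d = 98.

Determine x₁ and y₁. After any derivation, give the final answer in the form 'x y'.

99 10

d=98: √d = [9; 1,8,1,18] (ℓ=4, even), read p_3/q_3
k=0  a_k=9  p_k/q_k = 9/1
k=1  a_k=1  p_k/q_k = 10/1
k=2  a_k=8  p_k/q_k = 89/9
k=3  a_k=1  p_k/q_k = 99/10
→ (99, 10).  Check: 99²=9801, 98·10²=9800, difference 1.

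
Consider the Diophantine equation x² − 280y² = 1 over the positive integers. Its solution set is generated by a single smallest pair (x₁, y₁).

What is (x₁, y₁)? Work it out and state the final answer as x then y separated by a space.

√280 = [16; 1,2,1,2,1,32, …], period ℓ=6 (even) → k=5
i=0: a=16 ⇒ p=16, q=1
…
i=3: a=1 ⇒ p=67, q=4
i=4: a=2 ⇒ p=184, q=11
i=5: a=1 ⇒ p=251, q=15
fundamental: x₁=251, y₁=15  (since 63001 − 280·225 = 1)

251 15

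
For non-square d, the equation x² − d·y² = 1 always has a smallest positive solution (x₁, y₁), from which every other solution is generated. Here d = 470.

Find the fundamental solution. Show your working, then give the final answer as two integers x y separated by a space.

d=470: √d = [21; 1,2,8,2,1,42] (ℓ=6, even), read p_5/q_5
step 0: (21, 1)  from 21·(1,0) + (0,1)
step 1: (22, 1)  from 1·(21,1) + (1,0)
step 2: (65, 3)  from 2·(22,1) + (21,1)
step 3: (542, 25)  from 8·(65,3) + (22,1)
step 4: (1149, 53)  from 2·(542,25) + (65,3)
step 5: (1691, 78)  from 1·(1149,53) + (542,25)
(x₁, y₁) = (1691, 78);  1691² − 470·78² = 1 ✓

1691 78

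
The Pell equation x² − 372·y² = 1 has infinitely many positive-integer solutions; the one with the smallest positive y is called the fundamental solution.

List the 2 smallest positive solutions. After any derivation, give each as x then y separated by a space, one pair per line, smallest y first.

[19; 3,2,12,2,3,38] for √372; ℓ=6 ⇒ convergent index 5
a_0=19:  p_0=19·1+0=19,  q_0=19·0+1=1
a_1=3:  p_1=3·19+1=58,  q_1=3·1+0=3
…
a_4=2:  p_4=2·1678+135=3491,  q_4=2·87+7=181
a_5=3:  p_5=3·3491+1678=12151,  q_5=3·181+87=630
→ (12151, 630).  Check: 12151²=147646801, 372·630²=147646800, difference 1.
n=2: (12151,630)∘(12151,630) = (12151·12151+372·630·630, 12151·630+630·12151) = (295293601,15310260)

12151 630
295293601 15310260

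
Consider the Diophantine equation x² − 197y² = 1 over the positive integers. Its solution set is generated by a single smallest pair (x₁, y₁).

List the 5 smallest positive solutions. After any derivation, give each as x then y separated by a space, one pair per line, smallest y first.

√197 → a₀=14, period (28); ℓ=1 odd so k=1
i=0: a=14 ⇒ p=14, q=1
i=1: a=28 ⇒ p=393, q=28
→ (393, 28).  Check: 393²=154449, 197·28²=154448, difference 1.
(393+28√197)^2 = 308897 + 22008√197
(393+28√197)^3 = 242792649 + 17298260√197
(393+28√197)^4 = 190834713217 + 13596410352√197
(393+28√197)^5 = 149995841795913 + 10686761238412√197

393 28
308897 22008
242792649 17298260
190834713217 13596410352
149995841795913 10686761238412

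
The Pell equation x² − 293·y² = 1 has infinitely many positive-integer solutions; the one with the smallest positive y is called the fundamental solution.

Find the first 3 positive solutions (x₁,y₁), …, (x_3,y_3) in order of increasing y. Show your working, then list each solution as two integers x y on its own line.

12320649 719780
303596783562401 17736313474440
7481018815602612315849 437045785745090703340

[17; 8,1,1,8,34] for √293; ℓ=5 ⇒ convergent index 9
step 0: (17, 1)  from 17·(1,0) + (0,1)
…
step 2: (154, 9)  from 1·(137,8) + (17,1)
…
step 8: (1444507, 84389)  from 1·(764593,44668) + (679914,39721)
step 9: (12320649, 719780)  from 8·(1444507,84389) + (764593,44668)
fundamental: x₁=12320649, y₁=719780  (since 151798391781201 − 293·518083248400 = 1)
(12320649+719780√293)^2 = 303596783562401 + 17736313474440√293
(12320649+719780√293)^3 = 7481018815602612315849 + 437045785745090703340√293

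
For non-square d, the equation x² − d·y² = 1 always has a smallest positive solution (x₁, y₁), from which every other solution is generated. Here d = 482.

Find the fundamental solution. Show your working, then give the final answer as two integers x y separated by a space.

483 22

√482 → a₀=21, period (1,20,1,42); ℓ=4 even so k=3
a_0=21:  p_0=21·1+0=21,  q_0=21·0+1=1
…
a_2=20:  p_2=20·22+21=461,  q_2=20·1+1=21
a_3=1:  p_3=1·461+22=483,  q_3=1·21+1=22
fundamental: x₁=483, y₁=22  (since 233289 − 482·484 = 1)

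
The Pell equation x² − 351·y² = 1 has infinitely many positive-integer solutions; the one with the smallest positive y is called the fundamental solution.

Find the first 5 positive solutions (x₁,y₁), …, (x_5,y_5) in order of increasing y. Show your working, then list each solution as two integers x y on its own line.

√351 → a₀=18, period (1,2,1,3,2,2,2,3,1,2,1,36); ℓ=12 even so k=11
i=0: a=18 ⇒ p=18, q=1
…
i=2: a=2 ⇒ p=56, q=3
…
i=5: a=2 ⇒ p=637, q=34
i=6: a=2 ⇒ p=1555, q=83
…
i=8: a=3 ⇒ p=12796, q=683
…
i=10: a=2 ⇒ p=45882, q=2449
i=11: a=1 ⇒ p=62425, q=3332
→ (62425, 3332).  Check: 62425²=3896880625, 351·3332²=3896880624, difference 1.
(x_2, y_2) = (62425·62425 + 351·3332·3332, 62425·3332 + 3332·62425) = (7793761249, 416000200)
(x_3, y_3) = (62425·7793761249 + 351·3332·416000200, 62425·416000200 + 3332·7793761249) = (973051091875225, 51937624966668)
(x_4, y_4) = (62425·973051091875225 + 351·3332·51937624966668, 62425·51937624966668 + 3332·973051091875225) = (121485428812828080001, 6484412476672499600)
(x_5, y_5) = (62425·121485428812828080001 + 351·3332·6484412476672499600, 62425·6484412476672499600 + 3332·121485428812828080001) = (15167455786308534696249625, 809578897660623950093332)

62425 3332
7793761249 416000200
973051091875225 51937624966668
121485428812828080001 6484412476672499600
15167455786308534696249625 809578897660623950093332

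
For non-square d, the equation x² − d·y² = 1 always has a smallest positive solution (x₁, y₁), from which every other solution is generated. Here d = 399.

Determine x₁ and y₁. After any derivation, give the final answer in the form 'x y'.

d=399: √d = [19; 1,38] (ℓ=2, even), read p_1/q_1
step 0: (19, 1)  from 19·(1,0) + (0,1)
step 1: (20, 1)  from 1·(19,1) + (1,0)
fundamental: x₁=20, y₁=1  (since 400 − 399·1 = 1)

20 1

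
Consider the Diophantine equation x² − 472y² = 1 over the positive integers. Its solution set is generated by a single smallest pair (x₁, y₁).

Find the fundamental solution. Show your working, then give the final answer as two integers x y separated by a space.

306917 14127

d=472: √d = [21; 1,2,1,1,1,…,2,1,42] (ℓ=14, even), read p_13/q_13
step 0: (21, 1)  from 21·(1,0) + (0,1)
…
step 3: (87, 4)  from 1·(65,3) + (22,1)
step 4: (152, 7)  from 1·(87,4) + (65,3)
…
step 8: (24224, 1115)  from 4·(5779,266) + (1108,51)
step 9: (30003, 1381)  from 1·(24224,1115) + (5779,266)
…
step 12: (222687, 10250)  from 2·(84230,3877) + (54227,2496)
step 13: (306917, 14127)  from 1·(222687,10250) + (84230,3877)
fundamental: x₁=306917, y₁=14127  (since 94198044889 − 472·199572129 = 1)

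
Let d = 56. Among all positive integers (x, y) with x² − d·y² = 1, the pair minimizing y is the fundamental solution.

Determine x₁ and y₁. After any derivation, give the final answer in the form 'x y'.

√56 → a₀=7, period (2,14); ℓ=2 even so k=1
i=0: a=7 ⇒ p=7, q=1
i=1: a=2 ⇒ p=15, q=2
(x₁, y₁) = (15, 2);  15² − 56·2² = 1 ✓

15 2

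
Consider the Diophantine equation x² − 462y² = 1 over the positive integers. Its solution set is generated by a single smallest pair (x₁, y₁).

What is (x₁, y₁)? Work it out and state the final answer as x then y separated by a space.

[21; 2,42] for √462; ℓ=2 ⇒ convergent index 1
i=0: a=21 ⇒ p=21, q=1
i=1: a=2 ⇒ p=43, q=2
→ (43, 2).  Check: 43²=1849, 462·2²=1848, difference 1.

43 2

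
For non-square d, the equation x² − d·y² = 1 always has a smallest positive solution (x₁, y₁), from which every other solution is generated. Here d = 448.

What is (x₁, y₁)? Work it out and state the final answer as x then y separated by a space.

d=448: √d = [21; 6,42] (ℓ=2, even), read p_1/q_1
i=0: a=21 ⇒ p=21, q=1
i=1: a=6 ⇒ p=127, q=6
fundamental: x₁=127, y₁=6  (since 16129 − 448·36 = 1)

127 6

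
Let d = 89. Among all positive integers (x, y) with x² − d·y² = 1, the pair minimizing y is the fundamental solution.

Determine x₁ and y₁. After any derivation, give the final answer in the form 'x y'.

√89 → a₀=9, period (2,3,3,2,18); ℓ=5 odd so k=9
a_0=9:  p_0=9·1+0=9,  q_0=9·0+1=1
…
a_3=3:  p_3=3·66+19=217,  q_3=3·7+2=23
a_4=2:  p_4=2·217+66=500,  q_4=2·23+7=53
a_5=18:  p_5=18·500+217=9217,  q_5=18·53+23=977
a_6=2:  p_6=2·9217+500=18934,  q_6=2·977+53=2007
a_7=3:  p_7=3·18934+9217=66019,  q_7=3·2007+977=6998
a_8=3:  p_8=3·66019+18934=216991,  q_8=3·6998+2007=23001
a_9=2:  p_9=2·216991+66019=500001,  q_9=2·23001+6998=53000
fundamental: x₁=500001, y₁=53000  (since 250001000001 − 89·2809000000 = 1)

500001 53000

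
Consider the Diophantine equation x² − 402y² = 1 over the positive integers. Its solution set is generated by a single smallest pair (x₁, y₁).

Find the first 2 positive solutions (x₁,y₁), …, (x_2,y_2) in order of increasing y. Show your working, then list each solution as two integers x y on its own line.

√402 = [20; 20,40, …], period ℓ=2 (even) → k=1
a_0=20:  p_0=20·1+0=20,  q_0=20·0+1=1
a_1=20:  p_1=20·20+1=401,  q_1=20·1+0=20
fundamental: x₁=401, y₁=20  (since 160801 − 402·400 = 1)
(x_2, y_2) = (401·401 + 402·20·20, 401·20 + 20·401) = (321601, 16040)

401 20
321601 16040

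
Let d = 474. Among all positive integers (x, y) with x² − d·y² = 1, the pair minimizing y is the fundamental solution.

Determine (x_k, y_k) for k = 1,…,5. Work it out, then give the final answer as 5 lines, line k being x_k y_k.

√474 → a₀=21, period (1,3,2,1,1,…,3,1,42); ℓ=14 even so k=13
k=0  a_k=21  p_k/q_k = 21/1
…
k=5  a_k=1  p_k/q_k = 479/22
…
k=8  a_k=1  p_k/q_k = 5813/267
k=9  a_k=1  p_k/q_k = 10864/499
k=10  a_k=1  p_k/q_k = 16677/766
…
k=12  a_k=3  p_k/q_k = 149331/6859
k=13  a_k=1  p_k/q_k = 193549/8890
(x₁, y₁) = (193549, 8890);  193549² − 474·8890² = 1 ✓
k=2:  x_2 = 193549·193549+474·8890·8890 = 74922430801,  y_2 = 193549·8890+8890·193549 = 3441301220
k=3:  x_3 = 193549·74922430801+474·8890·3441301220 = 29002323118011949,  y_3 = 193549·3441301220+8890·74922430801 = 1332120819650670
k=4:  x_4 = 193549·29002323118011949+474·8890·1332120819650670 = 11226741274261267003201,  y_4 = 193549·1332120819650670+8890·29002323118011949 = 515661305041693754440
k=5:  x_5 = 193549·11226741274261267003201+474·8890·515661305041693754440 = 4345849093754985611287088749,  y_5 = 193549·515661305041693754440+8890·11226741274261267003201 = 199611459857697448136564450

193549 8890
74922430801 3441301220
29002323118011949 1332120819650670
11226741274261267003201 515661305041693754440
4345849093754985611287088749 199611459857697448136564450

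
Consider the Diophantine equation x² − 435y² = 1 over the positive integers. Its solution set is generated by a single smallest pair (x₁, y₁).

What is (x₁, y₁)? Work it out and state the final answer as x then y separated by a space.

146 7

[20; 1,5,1,40] for √435; ℓ=4 ⇒ convergent index 3
step 0: (20, 1)  from 20·(1,0) + (0,1)
…
step 2: (125, 6)  from 5·(21,1) + (20,1)
step 3: (146, 7)  from 1·(125,6) + (21,1)
→ (146, 7).  Check: 146²=21316, 435·7²=21315, difference 1.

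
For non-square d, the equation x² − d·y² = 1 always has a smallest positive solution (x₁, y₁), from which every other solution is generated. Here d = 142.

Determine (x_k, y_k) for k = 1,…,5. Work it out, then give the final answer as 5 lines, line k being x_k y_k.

√142 → a₀=11, period (1,10,1,22); ℓ=4 even so k=3
step 0: (11, 1)  from 11·(1,0) + (0,1)
step 1: (12, 1)  from 1·(11,1) + (1,0)
step 2: (131, 11)  from 10·(12,1) + (11,1)
step 3: (143, 12)  from 1·(131,11) + (12,1)
fundamental: x₁=143, y₁=12  (since 20449 − 142·144 = 1)
(x_2, y_2) = (143·143 + 142·12·12, 143·12 + 12·143) = (40897, 3432)
(x_3, y_3) = (143·40897 + 142·12·3432, 143·3432 + 12·40897) = (11696399, 981540)
(x_4, y_4) = (143·11696399 + 142·12·981540, 143·981540 + 12·11696399) = (3345129217, 280717008)
(x_5, y_5) = (143·3345129217 + 142·12·280717008, 143·280717008 + 12·3345129217) = (956695259663, 80284082748)

143 12
40897 3432
11696399 981540
3345129217 280717008
956695259663 80284082748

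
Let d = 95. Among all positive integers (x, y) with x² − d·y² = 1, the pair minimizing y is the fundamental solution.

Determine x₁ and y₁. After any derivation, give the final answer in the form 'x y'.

39 4

√95 → a₀=9, period (1,2,1,18); ℓ=4 even so k=3
a_0=9:  p_0=9·1+0=9,  q_0=9·0+1=1
a_1=1:  p_1=1·9+1=10,  q_1=1·1+0=1
a_2=2:  p_2=2·10+9=29,  q_2=2·1+1=3
a_3=1:  p_3=1·29+10=39,  q_3=1·3+1=4
fundamental: x₁=39, y₁=4  (since 1521 − 95·16 = 1)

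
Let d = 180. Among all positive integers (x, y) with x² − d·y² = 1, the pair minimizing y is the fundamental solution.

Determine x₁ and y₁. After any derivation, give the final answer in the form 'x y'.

161 12

√180 → a₀=13, period (2,2,2,26); ℓ=4 even so k=3
k=0  a_k=13  p_k/q_k = 13/1
…
k=2  a_k=2  p_k/q_k = 67/5
k=3  a_k=2  p_k/q_k = 161/12
→ (161, 12).  Check: 161²=25921, 180·12²=25920, difference 1.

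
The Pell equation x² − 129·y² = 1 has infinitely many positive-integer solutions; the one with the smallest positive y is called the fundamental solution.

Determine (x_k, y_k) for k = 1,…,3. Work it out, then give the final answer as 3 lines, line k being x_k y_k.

d=129: √d = [11; 2,1,3,1,6,1,3,1,2,22] (ℓ=10, even), read p_9/q_9
a_0=11:  p_0=11·1+0=11,  q_0=11·0+1=1
a_1=2:  p_1=2·11+1=23,  q_1=2·1+0=2
a_2=1:  p_2=1·23+11=34,  q_2=1·2+1=3
a_3=3:  p_3=3·34+23=125,  q_3=3·3+2=11
a_4=1:  p_4=1·125+34=159,  q_4=1·11+3=14
a_5=6:  p_5=6·159+125=1079,  q_5=6·14+11=95
…
a_7=3:  p_7=3·1238+1079=4793,  q_7=3·109+95=422
a_8=1:  p_8=1·4793+1238=6031,  q_8=1·422+109=531
a_9=2:  p_9=2·6031+4793=16855,  q_9=2·531+422=1484
(x₁, y₁) = (16855, 1484);  16855² − 129·1484² = 1 ✓
(16855+1484√129)^2 = 568182049 + 50025640√129
(16855+1484√129)^3 = 19153416854935 + 1686364322916√129

16855 1484
568182049 50025640
19153416854935 1686364322916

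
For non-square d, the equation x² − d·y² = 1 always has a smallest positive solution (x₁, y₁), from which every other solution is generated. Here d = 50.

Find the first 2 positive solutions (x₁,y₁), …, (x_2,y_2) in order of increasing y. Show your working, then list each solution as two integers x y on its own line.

√50 = [7; 14, …], period ℓ=1 (odd) → k=1
step 0: (7, 1)  from 7·(1,0) + (0,1)
step 1: (99, 14)  from 14·(7,1) + (1,0)
fundamental: x₁=99, y₁=14  (since 9801 − 50·196 = 1)
k=2:  x_2 = 99·99+50·14·14 = 19601,  y_2 = 99·14+14·99 = 2772

99 14
19601 2772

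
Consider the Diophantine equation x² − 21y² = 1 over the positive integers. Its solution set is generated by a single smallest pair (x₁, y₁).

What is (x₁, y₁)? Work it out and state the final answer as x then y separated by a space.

55 12

[4; 1,1,2,1,1,8] for √21; ℓ=6 ⇒ convergent index 5
k=0  a_k=4  p_k/q_k = 4/1
…
k=4  a_k=1  p_k/q_k = 32/7
k=5  a_k=1  p_k/q_k = 55/12
→ (55, 12).  Check: 55²=3025, 21·12²=3024, difference 1.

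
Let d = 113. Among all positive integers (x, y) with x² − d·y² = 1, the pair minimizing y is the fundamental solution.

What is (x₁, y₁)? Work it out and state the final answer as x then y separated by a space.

√113 = [10; 1,1,1,2,2,1,1,1,20, …], period ℓ=9 (odd) → k=17
a_0=10:  p_0=10·1+0=10,  q_0=10·0+1=1
…
a_8=1:  p_8=1·489+287=776,  q_8=1·46+27=73
…
a_12=1:  p_12=1·32794+16785=49579,  q_12=1·3085+1579=4664
…
a_15=1:  p_15=1·313483+131952=445435,  q_15=1·29490+12413=41903
a_16=1:  p_16=1·445435+313483=758918,  q_16=1·41903+29490=71393
a_17=1:  p_17=1·758918+445435=1204353,  q_17=1·71393+41903=113296
(x₁, y₁) = (1204353, 113296);  1204353² − 113·113296² = 1 ✓

1204353 113296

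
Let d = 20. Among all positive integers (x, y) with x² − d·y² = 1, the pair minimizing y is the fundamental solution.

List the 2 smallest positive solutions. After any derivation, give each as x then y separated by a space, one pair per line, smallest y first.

√20 = [4; 2,8, …], period ℓ=2 (even) → k=1
step 0: (4, 1)  from 4·(1,0) + (0,1)
step 1: (9, 2)  from 2·(4,1) + (1,0)
→ (9, 2).  Check: 9²=81, 20·2²=80, difference 1.
k=2:  x_2 = 9·9+20·2·2 = 161,  y_2 = 9·2+2·9 = 36

9 2
161 36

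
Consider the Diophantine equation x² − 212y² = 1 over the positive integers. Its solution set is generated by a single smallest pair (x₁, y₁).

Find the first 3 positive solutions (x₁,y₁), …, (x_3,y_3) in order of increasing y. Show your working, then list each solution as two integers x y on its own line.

[14; 1,1,3,1,1,…,1,1,28] for √212; ℓ=14 ⇒ convergent index 13
step 0: (14, 1)  from 14·(1,0) + (0,1)
…
step 5: (233, 16)  from 1·(131,9) + (102,7)
…
step 10: (7979, 548)  from 1·(5198,357) + (2781,191)
step 11: (29135, 2001)  from 3·(7979,548) + (5198,357)
step 12: (37114, 2549)  from 1·(29135,2001) + (7979,548)
step 13: (66249, 4550)  from 1·(37114,2549) + (29135,2001)
fundamental: x₁=66249, y₁=4550  (since 4388930001 − 212·20702500 = 1)
k=2:  x_2 = 66249·66249+212·4550·4550 = 8777860001,  y_2 = 66249·4550+4550·66249 = 602865900
k=3:  x_3 = 66249·8777860001+212·4550·602865900 = 1163048894346249,  y_3 = 66249·602865900+4550·8777860001 = 79878526013650

66249 4550
8777860001 602865900
1163048894346249 79878526013650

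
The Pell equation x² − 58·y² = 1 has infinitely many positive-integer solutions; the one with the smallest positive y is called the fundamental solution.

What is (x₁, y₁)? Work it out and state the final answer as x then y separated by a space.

19603 2574

d=58: √d = [7; 1,1,1,1,1,1,14] (ℓ=7, odd), read p_13/q_13
k=0  a_k=7  p_k/q_k = 7/1
k=1  a_k=1  p_k/q_k = 8/1
k=2  a_k=1  p_k/q_k = 15/2
…
k=4  a_k=1  p_k/q_k = 38/5
k=5  a_k=1  p_k/q_k = 61/8
k=6  a_k=1  p_k/q_k = 99/13
k=7  a_k=14  p_k/q_k = 1447/190
…
k=9  a_k=1  p_k/q_k = 2993/393
…
k=11  a_k=1  p_k/q_k = 7532/989
k=12  a_k=1  p_k/q_k = 12071/1585
k=13  a_k=1  p_k/q_k = 19603/2574
(x₁, y₁) = (19603, 2574);  19603² − 58·2574² = 1 ✓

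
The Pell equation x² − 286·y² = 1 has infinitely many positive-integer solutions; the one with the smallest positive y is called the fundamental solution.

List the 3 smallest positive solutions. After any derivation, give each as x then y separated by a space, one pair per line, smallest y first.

√286 = [16; 1,10,3,3,2,3,3,10,1,32, …], period ℓ=10 (even) → k=9
k=0  a_k=16  p_k/q_k = 16/1
k=1  a_k=1  p_k/q_k = 17/1
…
k=5  a_k=2  p_k/q_k = 4397/260
…
k=7  a_k=3  p_k/q_k = 49703/2939
k=8  a_k=10  p_k/q_k = 512132/30283
k=9  a_k=1  p_k/q_k = 561835/33222
→ (561835, 33222).  Check: 561835²=315658567225, 286·33222²=315658567224, difference 1.
n=2: (561835,33222)∘(561835,33222) = (561835·561835+286·33222·33222, 561835·33222+33222·561835) = (631317134449,37330564740)
n=3: (631317134449,37330564740)∘(561835,33222) = (561835·631317134449+286·33222·37330564740, 561835·37330564740+33222·631317134449) = (709392124465745995,41947235681362578)

561835 33222
631317134449 37330564740
709392124465745995 41947235681362578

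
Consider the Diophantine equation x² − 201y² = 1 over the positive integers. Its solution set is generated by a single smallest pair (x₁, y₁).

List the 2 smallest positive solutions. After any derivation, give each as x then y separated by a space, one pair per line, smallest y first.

√201 = [14; 5,1,1,1,2,…,1,5,28, …], period ℓ=14 (even) → k=13
k=0  a_k=14  p_k/q_k = 14/1
…
k=2  a_k=1  p_k/q_k = 85/6
k=3  a_k=1  p_k/q_k = 156/11
k=4  a_k=1  p_k/q_k = 241/17
k=5  a_k=2  p_k/q_k = 638/45
k=6  a_k=1  p_k/q_k = 879/62
…
k=8  a_k=1  p_k/q_k = 8549/603
k=9  a_k=2  p_k/q_k = 24768/1747
k=10  a_k=1  p_k/q_k = 33317/2350
…
k=12  a_k=1  p_k/q_k = 91402/6447
k=13  a_k=5  p_k/q_k = 515095/36332
(x₁, y₁) = (515095, 36332);  515095² − 201·36332² = 1 ✓
(515095+36332√201)^2 = 530645718049 + 37428863080√201

515095 36332
530645718049 37428863080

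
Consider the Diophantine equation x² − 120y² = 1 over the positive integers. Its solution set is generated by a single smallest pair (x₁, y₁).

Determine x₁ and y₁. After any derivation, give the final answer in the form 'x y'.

11 1

[10; 1,20] for √120; ℓ=2 ⇒ convergent index 1
step 0: (10, 1)  from 10·(1,0) + (0,1)
step 1: (11, 1)  from 1·(10,1) + (1,0)
→ (11, 1).  Check: 11²=121, 120·1²=120, difference 1.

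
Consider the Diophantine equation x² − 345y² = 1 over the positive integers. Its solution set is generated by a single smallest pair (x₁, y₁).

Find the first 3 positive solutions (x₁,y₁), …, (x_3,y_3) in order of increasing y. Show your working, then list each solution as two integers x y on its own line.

[18; 1,1,2,1,6,1,2,1,1,36] for √345; ℓ=10 ⇒ convergent index 9
k=0  a_k=18  p_k/q_k = 18/1
k=1  a_k=1  p_k/q_k = 19/1
…
k=3  a_k=2  p_k/q_k = 93/5
k=4  a_k=1  p_k/q_k = 130/7
…
k=6  a_k=1  p_k/q_k = 1003/54
…
k=8  a_k=1  p_k/q_k = 3882/209
k=9  a_k=1  p_k/q_k = 6761/364
(x₁, y₁) = (6761, 364);  6761² − 345·364² = 1 ✓
k=2:  x_2 = 6761·6761+345·364·364 = 91422241,  y_2 = 6761·364+364·6761 = 4922008
k=3:  x_3 = 6761·91422241+345·364·4922008 = 1236211536041,  y_3 = 6761·4922008+364·91422241 = 66555391812

6761 364
91422241 4922008
1236211536041 66555391812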